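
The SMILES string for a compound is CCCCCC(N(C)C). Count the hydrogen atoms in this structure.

19

Atom tally by fragment:
  CH3 → C:1 H:3
  CH2 → C:1 H:2
  CH2 → C:1 H:2
  CH2 → C:1 H:2
  CH2 → C:1 H:2
  CH2N(CH3)2 → C:3 H:8 N:1
Element totals:
  C: 8
  H: 19
  N: 1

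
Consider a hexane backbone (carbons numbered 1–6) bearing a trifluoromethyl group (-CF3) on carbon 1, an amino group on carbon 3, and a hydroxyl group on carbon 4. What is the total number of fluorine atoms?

Atom tally by fragment:
  F3CCH2 → C:2 H:2 F:3
  CH2 → C:1 H:2
  CH(NH2) → C:1 H:3 N:1
  CH(OH) → C:1 H:2 O:1
  CH2 → C:1 H:2
  CH3 → C:1 H:3
Element totals:
  C: 7
  H: 14
  F: 3
  N: 1
  O: 1

3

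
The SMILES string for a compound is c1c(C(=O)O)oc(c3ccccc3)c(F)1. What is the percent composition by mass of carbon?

64.08%

Atom tally by fragment:
  furan ring core → C:4 H:4 O:1
  (− 3 ring H displaced by substituents)
  + COOH → C:1 H:1 O:2
  + C6H5 → C:6 H:5
  + F → F:1
Element totals:
  C: 11
  H: 7
  F: 1
  O: 3
Molecular formula: C11H7FO3.
Molar mass = 206.172 g/mol.
Mass from C: 11 × 12.011 = 132.121 g/mol.
%C = 132.121 / 206.172 × 100 = 64.08%.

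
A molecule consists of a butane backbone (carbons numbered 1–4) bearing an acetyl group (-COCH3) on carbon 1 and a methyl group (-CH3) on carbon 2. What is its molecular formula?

C7H14O

Atom tally by fragment:
  CH3COCH2 → C:3 H:5 O:1
  CH(CH3) → C:2 H:4
  CH2 → C:1 H:2
  CH3 → C:1 H:3
Element totals:
  C: 7
  H: 14
  O: 1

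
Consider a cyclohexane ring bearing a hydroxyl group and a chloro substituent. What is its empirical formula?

C6H11ClO

Atom tally by fragment:
  cyclohexane ring core → C:6 H:12
  (− 2 ring H displaced by substituents)
  + OH → O:1 H:1
  + Cl → Cl:1
Element totals:
  C: 6
  H: 11
  Cl: 1
  O: 1
Molecular formula: C6H11ClO.
gcd of subscripts (6, 1, 11, 1) = 1, so the empirical formula equals the molecular formula.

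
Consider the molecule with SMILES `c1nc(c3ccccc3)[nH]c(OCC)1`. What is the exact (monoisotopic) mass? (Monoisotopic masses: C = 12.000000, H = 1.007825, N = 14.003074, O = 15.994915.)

Atom tally by fragment:
  imidazole ring core → C:3 H:4 N:2
  (− 2 ring H displaced by substituents)
  + C6H5 → C:6 H:5
  + OC2H5 → C:2 H:5 O:1
Element totals:
  C: 11
  H: 12
  N: 2
  O: 1
Molecular formula: C11H12N2O.
  M = 11(12.0) + 12(1.007825) + 2(14.003074) + 15.994915
    = 132.000000 + 12.093900 + 28.006148 + 15.994915 = 188.094963

188.0950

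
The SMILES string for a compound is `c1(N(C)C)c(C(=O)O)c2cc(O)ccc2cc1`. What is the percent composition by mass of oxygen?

Atom tally by fragment:
  naphthalene ring system core → C:10 H:8
  (− 3 ring H displaced by substituents)
  + N(CH3)2 → N:1 C:2 H:6
  + COOH → C:1 H:1 O:2
  + OH → O:1 H:1
Element totals:
  C: 13
  H: 13
  N: 1
  O: 3
Molecular formula: C13H13NO3.
Molar mass = 231.251 g/mol.
Mass from O: 3 × 15.999 = 47.997 g/mol.
%O = 47.997 / 231.251 × 100 = 20.76%.

20.76%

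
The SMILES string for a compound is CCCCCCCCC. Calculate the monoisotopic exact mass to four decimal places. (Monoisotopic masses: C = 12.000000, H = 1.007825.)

Atom tally by fragment:
  CH3 → C:1 H:3
  CH2 → C:1 H:2
  CH2 → C:1 H:2
  CH2 → C:1 H:2
  CH2 → C:1 H:2
  CH2 → C:1 H:2
  CH2 → C:1 H:2
  CH2 → C:1 H:2
  CH3 → C:1 H:3
Element totals:
  C: 9
  H: 20
Molecular formula: C9H20.
  M = 9(12.0) + 20(1.007825)
    = 108.000000 + 20.156500 = 128.156500

128.1565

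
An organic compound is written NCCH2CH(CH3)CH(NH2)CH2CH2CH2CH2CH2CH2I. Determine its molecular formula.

Atom tally by fragment:
  NCCH2 → C:2 H:2 N:1
  CH(CH3) → C:2 H:4
  CH(NH2) → C:1 H:3 N:1
  CH2 → C:1 H:2
  CH2 → C:1 H:2
  CH2 → C:1 H:2
  CH2 → C:1 H:2
  CH2 → C:1 H:2
  CH2I → C:1 H:2 I:1
Element totals:
  C: 11
  H: 21
  I: 1
  N: 2

C11H21IN2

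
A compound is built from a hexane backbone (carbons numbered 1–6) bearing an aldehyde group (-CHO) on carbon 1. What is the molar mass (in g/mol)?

114.19 g/mol

Atom tally by fragment:
  OHCCH2 → C:2 H:3 O:1
  CH2 → C:1 H:2
  CH2 → C:1 H:2
  CH2 → C:1 H:2
  CH2 → C:1 H:2
  CH3 → C:1 H:3
Element totals:
  C: 7
  H: 14
  O: 1
Molecular formula: C7H14O.
  M = 7(12.011) + 14(1.008) + 15.999
    = 84.077 + 14.112 + 15.999 = 114.188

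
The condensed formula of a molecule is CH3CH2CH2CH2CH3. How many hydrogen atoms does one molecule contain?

Element totals:
  C: 5
  H: 12

12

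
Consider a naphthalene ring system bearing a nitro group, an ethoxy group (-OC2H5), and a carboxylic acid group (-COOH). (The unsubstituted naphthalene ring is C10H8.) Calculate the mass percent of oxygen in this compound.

30.62%

Atom tally by fragment:
  naphthalene ring system core → C:10 H:8
  (− 3 ring H displaced by substituents)
  + NO2 → N:1 O:2
  + OC2H5 → C:2 H:5 O:1
  + COOH → C:1 H:1 O:2
Element totals:
  C: 13
  H: 11
  N: 1
  O: 5
Molecular formula: C13H11NO5.
Molar mass = 261.233 g/mol.
Mass from O: 5 × 15.999 = 79.995 g/mol.
%O = 79.995 / 261.233 × 100 = 30.62%.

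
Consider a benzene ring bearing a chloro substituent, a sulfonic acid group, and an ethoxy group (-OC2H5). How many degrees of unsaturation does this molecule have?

Atom tally by fragment:
  benzene ring core → C:6 H:6
  (− 3 ring H displaced by substituents)
  + Cl → Cl:1
  + SO3H → S:1 O:3 H:1
  + OC2H5 → C:2 H:5 O:1
Element totals:
  C: 8
  H: 9
  Cl: 1
  O: 4
  S: 1
Molecular formula: C8H9ClO4S.
DoU = (2C + 2 + N − H − X) / 2 = (2·8 + 2 + 0 − 9 − 1) / 2 = 4.

4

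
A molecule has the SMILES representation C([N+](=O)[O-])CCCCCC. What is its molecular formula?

C7H15NO2

Atom tally by fragment:
  O2NCH2 → C:1 H:2 N:1 O:2
  CH2 → C:1 H:2
  CH2 → C:1 H:2
  CH2 → C:1 H:2
  CH2 → C:1 H:2
  CH2 → C:1 H:2
  CH3 → C:1 H:3
Element totals:
  C: 7
  H: 15
  N: 1
  O: 2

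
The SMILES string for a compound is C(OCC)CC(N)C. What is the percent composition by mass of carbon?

Atom tally by fragment:
  C2H5OCH2 → C:3 H:7 O:1
  CH2 → C:1 H:2
  CH(NH2) → C:1 H:3 N:1
  CH3 → C:1 H:3
Element totals:
  C: 6
  H: 15
  N: 1
  O: 1
Molecular formula: C6H15NO.
Molar mass = 117.192 g/mol.
Mass from C: 6 × 12.011 = 72.066 g/mol.
%C = 72.066 / 117.192 × 100 = 61.49%.

61.49%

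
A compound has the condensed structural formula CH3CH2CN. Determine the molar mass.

Atom tally by fragment:
  CH3 → C:1 H:3
  CH2CN → C:2 H:2 N:1
Element totals:
  C: 3
  H: 5
  N: 1
Molecular formula: C3H5N.
  M = 3(12.011) + 5(1.008) + 14.007
    = 36.033 + 5.040 + 14.007 = 55.080

55.08 g/mol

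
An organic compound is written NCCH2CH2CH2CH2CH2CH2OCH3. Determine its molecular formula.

C8H15NO

Element totals:
  C: 8
  H: 15
  N: 1
  O: 1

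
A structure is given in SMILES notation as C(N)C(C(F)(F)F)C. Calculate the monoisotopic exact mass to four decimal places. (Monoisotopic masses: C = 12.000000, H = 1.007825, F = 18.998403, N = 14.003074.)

127.0609

Atom tally by fragment:
  H2NCH2 → C:1 H:4 N:1
  CH(CF3) → C:2 H:1 F:3
  CH3 → C:1 H:3
Element totals:
  C: 4
  H: 8
  F: 3
  N: 1
Molecular formula: C4H8F3N.
  M = 4(12.0) + 8(1.007825) + 3(18.998403) + 14.003074
    = 48.000000 + 8.062600 + 56.995209 + 14.003074 = 127.060883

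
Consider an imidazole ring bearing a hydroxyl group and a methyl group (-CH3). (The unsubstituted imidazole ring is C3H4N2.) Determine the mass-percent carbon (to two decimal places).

Atom tally by fragment:
  imidazole ring core → C:3 H:4 N:2
  (− 2 ring H displaced by substituents)
  + OH → O:1 H:1
  + CH3 → C:1 H:3
Element totals:
  C: 4
  H: 6
  N: 2
  O: 1
Molecular formula: C4H6N2O.
Molar mass = 98.105 g/mol.
Mass from C: 4 × 12.011 = 48.044 g/mol.
%C = 48.044 / 98.105 × 100 = 48.97%.

48.97%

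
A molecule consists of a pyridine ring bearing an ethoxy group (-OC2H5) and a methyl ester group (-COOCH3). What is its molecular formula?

Atom tally by fragment:
  pyridine ring core → C:5 H:5 N:1
  (− 2 ring H displaced by substituents)
  + OC2H5 → C:2 H:5 O:1
  + COOCH3 → C:2 H:3 O:2
Element totals:
  C: 9
  H: 11
  N: 1
  O: 3

C9H11NO3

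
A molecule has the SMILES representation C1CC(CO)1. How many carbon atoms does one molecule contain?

4

Atom tally by fragment:
  cyclopropane ring core → C:3 H:6
  (− 1 ring H displaced by substituents)
  + CH2OH → C:1 H:3 O:1
Element totals:
  C: 4
  H: 8
  O: 1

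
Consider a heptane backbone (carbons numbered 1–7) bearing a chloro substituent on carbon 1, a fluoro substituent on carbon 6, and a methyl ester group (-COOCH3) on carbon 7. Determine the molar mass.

Atom tally by fragment:
  ClCH2 → C:1 H:2 Cl:1
  CH2 → C:1 H:2
  CH2 → C:1 H:2
  CH2 → C:1 H:2
  CH2 → C:1 H:2
  CH(F) → C:1 H:1 F:1
  CH2COOCH3 → C:3 H:5 O:2
Element totals:
  C: 9
  H: 16
  Cl: 1
  F: 1
  O: 2
Molecular formula: C9H16ClFO2.
  M = 9(12.011) + 16(1.008) + 35.45 + 18.998 + 2(15.999)
    = 108.099 + 16.128 + 35.450 + 18.998 + 31.998 = 210.673

210.67 g/mol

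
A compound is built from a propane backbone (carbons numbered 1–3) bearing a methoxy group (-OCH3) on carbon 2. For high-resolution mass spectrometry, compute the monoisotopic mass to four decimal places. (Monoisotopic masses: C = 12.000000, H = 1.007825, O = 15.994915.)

74.0732

Atom tally by fragment:
  CH3 → C:1 H:3
  CH(OCH3) → C:2 H:4 O:1
  CH3 → C:1 H:3
Element totals:
  C: 4
  H: 10
  O: 1
Molecular formula: C4H10O.
  M = 4(12.0) + 10(1.007825) + 15.994915
    = 48.000000 + 10.078250 + 15.994915 = 74.073165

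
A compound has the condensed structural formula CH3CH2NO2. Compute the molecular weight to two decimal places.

Atom tally by fragment:
  CH3 → C:1 H:3
  CH2NO2 → C:1 H:2 N:1 O:2
Element totals:
  C: 2
  H: 5
  N: 1
  O: 2
Molecular formula: C2H5NO2.
  M = 2(12.011) + 5(1.008) + 14.007 + 2(15.999)
    = 24.022 + 5.040 + 14.007 + 31.998 = 75.067

75.07 g/mol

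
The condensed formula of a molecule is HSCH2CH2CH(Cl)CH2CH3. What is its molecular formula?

Atom tally by fragment:
  HSCH2 → C:1 H:3 S:1
  CH2 → C:1 H:2
  CH(Cl) → C:1 H:1 Cl:1
  CH2 → C:1 H:2
  CH3 → C:1 H:3
Element totals:
  C: 5
  H: 11
  Cl: 1
  S: 1

C5H11ClS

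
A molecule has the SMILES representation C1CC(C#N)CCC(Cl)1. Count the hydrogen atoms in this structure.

Atom tally by fragment:
  cyclohexane ring core → C:6 H:12
  (− 2 ring H displaced by substituents)
  + CN → C:1 N:1
  + Cl → Cl:1
Element totals:
  C: 7
  H: 10
  Cl: 1
  N: 1

10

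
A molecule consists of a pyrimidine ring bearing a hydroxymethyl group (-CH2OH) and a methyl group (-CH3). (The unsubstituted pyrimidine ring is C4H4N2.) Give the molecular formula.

C6H8N2O

Atom tally by fragment:
  pyrimidine ring core → C:4 H:4 N:2
  (− 2 ring H displaced by substituents)
  + CH2OH → C:1 H:3 O:1
  + CH3 → C:1 H:3
Element totals:
  C: 6
  H: 8
  N: 2
  O: 1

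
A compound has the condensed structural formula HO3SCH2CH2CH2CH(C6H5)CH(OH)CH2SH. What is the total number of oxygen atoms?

4

Atom tally by fragment:
  HO3SCH2 → C:1 H:3 S:1 O:3
  CH2 → C:1 H:2
  CH2 → C:1 H:2
  CH(C6H5) → C:7 H:6
  CH(OH) → C:1 H:2 O:1
  CH2SH → C:1 H:3 S:1
Element totals:
  C: 12
  H: 18
  O: 4
  S: 2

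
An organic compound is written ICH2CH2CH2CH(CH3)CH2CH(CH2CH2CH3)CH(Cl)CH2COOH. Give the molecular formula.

C13H24ClIO2

Atom tally by fragment:
  ICH2 → C:1 H:2 I:1
  CH2 → C:1 H:2
  CH2 → C:1 H:2
  CH(CH3) → C:2 H:4
  CH2 → C:1 H:2
  CH(CH2CH2CH3) → C:4 H:8
  CH(Cl) → C:1 H:1 Cl:1
  CH2COOH → C:2 H:3 O:2
Element totals:
  C: 13
  H: 24
  Cl: 1
  I: 1
  O: 2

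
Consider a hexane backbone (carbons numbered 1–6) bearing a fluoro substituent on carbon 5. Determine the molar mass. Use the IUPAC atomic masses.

104.17 g/mol

Atom tally by fragment:
  CH3 → C:1 H:3
  CH2 → C:1 H:2
  CH2 → C:1 H:2
  CH2 → C:1 H:2
  CH(F) → C:1 H:1 F:1
  CH3 → C:1 H:3
Element totals:
  C: 6
  H: 13
  F: 1
Molecular formula: C6H13F.
  M = 6(12.011) + 13(1.008) + 18.998
    = 72.066 + 13.104 + 18.998 = 104.168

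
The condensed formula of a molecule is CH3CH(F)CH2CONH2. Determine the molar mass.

Atom tally by fragment:
  CH3 → C:1 H:3
  CH(F) → C:1 H:1 F:1
  CH2CONH2 → C:2 H:4 O:1 N:1
Element totals:
  C: 4
  H: 8
  F: 1
  N: 1
  O: 1
Molecular formula: C4H8FNO.
  M = 4(12.011) + 8(1.008) + 18.998 + 14.007 + 15.999
    = 48.044 + 8.064 + 18.998 + 14.007 + 15.999 = 105.112

105.11 g/mol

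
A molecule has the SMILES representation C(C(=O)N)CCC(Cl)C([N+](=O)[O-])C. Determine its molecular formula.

Atom tally by fragment:
  H2NOCCH2 → C:2 H:4 O:1 N:1
  CH2 → C:1 H:2
  CH2 → C:1 H:2
  CH(Cl) → C:1 H:1 Cl:1
  CH(NO2) → C:1 H:1 N:1 O:2
  CH3 → C:1 H:3
Element totals:
  C: 7
  H: 13
  Cl: 1
  N: 2
  O: 3

C7H13ClN2O3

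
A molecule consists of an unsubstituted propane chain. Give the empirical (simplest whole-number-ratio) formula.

C3H8

Atom tally by fragment:
  CH3 → C:1 H:3
  CH2 → C:1 H:2
  CH3 → C:1 H:3
Element totals:
  C: 3
  H: 8
Molecular formula: C3H8.
gcd of subscripts (3, 8) = 1, so the empirical formula equals the molecular formula.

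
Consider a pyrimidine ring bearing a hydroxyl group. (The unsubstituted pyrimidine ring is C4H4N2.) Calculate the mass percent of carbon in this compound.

Atom tally by fragment:
  pyrimidine ring core → C:4 H:4 N:2
  (− 1 ring H displaced by substituents)
  + OH → O:1 H:1
Element totals:
  C: 4
  H: 4
  N: 2
  O: 1
Molecular formula: C4H4N2O.
Molar mass = 96.089 g/mol.
Mass from C: 4 × 12.011 = 48.044 g/mol.
%C = 48.044 / 96.089 × 100 = 50.00%.

50.00%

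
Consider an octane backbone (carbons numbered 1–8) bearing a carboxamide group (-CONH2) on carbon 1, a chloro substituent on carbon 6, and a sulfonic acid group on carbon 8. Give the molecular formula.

Atom tally by fragment:
  H2NOCCH2 → C:2 H:4 O:1 N:1
  CH2 → C:1 H:2
  CH2 → C:1 H:2
  CH2 → C:1 H:2
  CH2 → C:1 H:2
  CH(Cl) → C:1 H:1 Cl:1
  CH2 → C:1 H:2
  CH2SO3H → C:1 H:3 S:1 O:3
Element totals:
  C: 9
  H: 18
  Cl: 1
  N: 1
  O: 4
  S: 1

C9H18ClNO4S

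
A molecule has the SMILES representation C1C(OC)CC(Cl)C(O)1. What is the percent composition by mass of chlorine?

Atom tally by fragment:
  cyclopentane ring core → C:5 H:10
  (− 3 ring H displaced by substituents)
  + OCH3 → C:1 H:3 O:1
  + Cl → Cl:1
  + OH → O:1 H:1
Element totals:
  C: 6
  H: 11
  Cl: 1
  O: 2
Molecular formula: C6H11ClO2.
Molar mass = 150.602 g/mol.
Mass from Cl: 1 × 35.45 = 35.450 g/mol.
%Cl = 35.450 / 150.602 × 100 = 23.54%.

23.54%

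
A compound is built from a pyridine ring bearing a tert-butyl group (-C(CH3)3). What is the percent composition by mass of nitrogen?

10.36%

Atom tally by fragment:
  pyridine ring core → C:5 H:5 N:1
  (− 1 ring H displaced by substituents)
  + C(CH3)3 → C:4 H:9
Element totals:
  C: 9
  H: 13
  N: 1
Molecular formula: C9H13N.
Molar mass = 135.210 g/mol.
Mass from N: 1 × 14.007 = 14.007 g/mol.
%N = 14.007 / 135.210 × 100 = 10.36%.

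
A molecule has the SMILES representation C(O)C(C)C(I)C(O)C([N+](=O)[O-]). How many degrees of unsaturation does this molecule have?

1

Atom tally by fragment:
  HOCH2 → C:1 H:3 O:1
  CH(CH3) → C:2 H:4
  CH(I) → C:1 H:1 I:1
  CH(OH) → C:1 H:2 O:1
  CH2NO2 → C:1 H:2 N:1 O:2
Element totals:
  C: 6
  H: 12
  I: 1
  N: 1
  O: 4
Molecular formula: C6H12INO4.
DoU = (2C + 2 + N − H − X) / 2 = (2·6 + 2 + 1 − 12 − 1) / 2 = 1.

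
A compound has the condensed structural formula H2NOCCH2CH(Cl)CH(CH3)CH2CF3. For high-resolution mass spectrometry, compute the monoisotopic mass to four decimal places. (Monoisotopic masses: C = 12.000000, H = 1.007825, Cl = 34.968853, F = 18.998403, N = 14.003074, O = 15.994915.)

Element totals:
  C: 7
  H: 11
  Cl: 1
  F: 3
  N: 1
  O: 1
Molecular formula: C7H11ClF3NO.
  M = 7(12.0) + 11(1.007825) + 34.968853 + 3(18.998403) + 14.003074 + 15.994915
    = 84.000000 + 11.086075 + 34.968853 + 56.995209 + 14.003074 + 15.994915 = 217.048126

217.0481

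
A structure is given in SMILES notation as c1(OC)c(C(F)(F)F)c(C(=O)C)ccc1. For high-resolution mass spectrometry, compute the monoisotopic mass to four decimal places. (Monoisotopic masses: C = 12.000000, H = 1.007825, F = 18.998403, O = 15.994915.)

Atom tally by fragment:
  benzene ring core → C:6 H:6
  (− 3 ring H displaced by substituents)
  + OCH3 → C:1 H:3 O:1
  + CF3 → C:1 F:3
  + COCH3 → C:2 H:3 O:1
Element totals:
  C: 10
  H: 9
  F: 3
  O: 2
Molecular formula: C10H9F3O2.
  M = 10(12.0) + 9(1.007825) + 3(18.998403) + 2(15.994915)
    = 120.000000 + 9.070425 + 56.995209 + 31.989830 = 218.055464

218.0555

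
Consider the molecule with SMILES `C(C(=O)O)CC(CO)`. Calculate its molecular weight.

118.13 g/mol

Atom tally by fragment:
  HOOCCH2 → C:2 H:3 O:2
  CH2 → C:1 H:2
  CH2CH2OH → C:2 H:5 O:1
Element totals:
  C: 5
  H: 10
  O: 3
Molecular formula: C5H10O3.
  M = 5(12.011) + 10(1.008) + 3(15.999)
    = 60.055 + 10.080 + 47.997 = 118.132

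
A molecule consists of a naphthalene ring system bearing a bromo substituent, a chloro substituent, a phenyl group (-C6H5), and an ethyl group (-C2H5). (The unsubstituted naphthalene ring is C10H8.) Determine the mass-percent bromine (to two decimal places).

23.12%

Atom tally by fragment:
  naphthalene ring system core → C:10 H:8
  (− 4 ring H displaced by substituents)
  + Br → Br:1
  + Cl → Cl:1
  + C6H5 → C:6 H:5
  + C2H5 → C:2 H:5
Element totals:
  C: 18
  H: 14
  Br: 1
  Cl: 1
Molecular formula: C18H14BrCl.
Molar mass = 345.664 g/mol.
Mass from Br: 1 × 79.904 = 79.904 g/mol.
%Br = 79.904 / 345.664 × 100 = 23.12%.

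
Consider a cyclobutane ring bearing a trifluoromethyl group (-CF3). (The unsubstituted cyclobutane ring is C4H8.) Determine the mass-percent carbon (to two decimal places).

Atom tally by fragment:
  cyclobutane ring core → C:4 H:8
  (− 1 ring H displaced by substituents)
  + CF3 → C:1 F:3
Element totals:
  C: 5
  H: 7
  F: 3
Molecular formula: C5H7F3.
Molar mass = 124.105 g/mol.
Mass from C: 5 × 12.011 = 60.055 g/mol.
%C = 60.055 / 124.105 × 100 = 48.39%.

48.39%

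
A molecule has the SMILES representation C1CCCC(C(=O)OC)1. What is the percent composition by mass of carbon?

Atom tally by fragment:
  cyclopentane ring core → C:5 H:10
  (− 1 ring H displaced by substituents)
  + COOCH3 → C:2 H:3 O:2
Element totals:
  C: 7
  H: 12
  O: 2
Molecular formula: C7H12O2.
Molar mass = 128.171 g/mol.
Mass from C: 7 × 12.011 = 84.077 g/mol.
%C = 84.077 / 128.171 × 100 = 65.60%.

65.60%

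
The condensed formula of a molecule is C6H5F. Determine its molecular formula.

Element totals:
  C: 6
  H: 5
  F: 1

C6H5F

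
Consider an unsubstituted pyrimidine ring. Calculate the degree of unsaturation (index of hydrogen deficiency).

Atom tally by fragment:
  pyrimidine ring core → C:4 H:4 N:2
Element totals:
  C: 4
  H: 4
  N: 2
Molecular formula: C4H4N2.
DoU = (2C + 2 + N − H − X) / 2 = (2·4 + 2 + 2 − 4 − 0) / 2 = 4.

4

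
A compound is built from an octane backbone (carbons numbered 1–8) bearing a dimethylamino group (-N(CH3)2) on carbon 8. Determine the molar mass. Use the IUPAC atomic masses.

157.30 g/mol

Atom tally by fragment:
  CH3 → C:1 H:3
  CH2 → C:1 H:2
  CH2 → C:1 H:2
  CH2 → C:1 H:2
  CH2 → C:1 H:2
  CH2 → C:1 H:2
  CH2 → C:1 H:2
  CH2N(CH3)2 → C:3 H:8 N:1
Element totals:
  C: 10
  H: 23
  N: 1
Molecular formula: C10H23N.
  M = 10(12.011) + 23(1.008) + 14.007
    = 120.110 + 23.184 + 14.007 = 157.301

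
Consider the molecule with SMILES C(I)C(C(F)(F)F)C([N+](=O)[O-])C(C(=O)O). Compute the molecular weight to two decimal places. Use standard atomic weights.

Atom tally by fragment:
  ICH2 → C:1 H:2 I:1
  CH(CF3) → C:2 H:1 F:3
  CH(NO2) → C:1 H:1 N:1 O:2
  CH2COOH → C:2 H:3 O:2
Element totals:
  C: 6
  H: 7
  F: 3
  I: 1
  N: 1
  O: 4
Molecular formula: C6H7F3INO4.
  M = 6(12.011) + 7(1.008) + 3(18.998) + 126.904 + 14.007 + 4(15.999)
    = 72.066 + 7.056 + 56.994 + 126.904 + 14.007 + 63.996 = 341.023

341.02 g/mol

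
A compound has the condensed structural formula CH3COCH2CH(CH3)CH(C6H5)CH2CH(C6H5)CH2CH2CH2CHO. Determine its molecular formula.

Atom tally by fragment:
  CH3COCH2 → C:3 H:5 O:1
  CH(CH3) → C:2 H:4
  CH(C6H5) → C:7 H:6
  CH2 → C:1 H:2
  CH(C6H5) → C:7 H:6
  CH2 → C:1 H:2
  CH2 → C:1 H:2
  CH2CHO → C:2 H:3 O:1
Element totals:
  C: 24
  H: 30
  O: 2

C24H30O2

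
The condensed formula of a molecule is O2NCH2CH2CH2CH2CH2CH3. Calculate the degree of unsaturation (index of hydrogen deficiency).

1

Element totals:
  C: 6
  H: 13
  N: 1
  O: 2
Molecular formula: C6H13NO2.
DoU = (2C + 2 + N − H − X) / 2 = (2·6 + 2 + 1 − 13 − 0) / 2 = 1.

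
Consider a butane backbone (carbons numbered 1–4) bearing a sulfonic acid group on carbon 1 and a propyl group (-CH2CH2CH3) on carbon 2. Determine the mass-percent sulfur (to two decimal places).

17.79%

Atom tally by fragment:
  HO3SCH2 → C:1 H:3 S:1 O:3
  CH(CH2CH2CH3) → C:4 H:8
  CH2 → C:1 H:2
  CH3 → C:1 H:3
Element totals:
  C: 7
  H: 16
  O: 3
  S: 1
Molecular formula: C7H16O3S.
Molar mass = 180.262 g/mol.
Mass from S: 1 × 32.06 = 32.060 g/mol.
%S = 32.060 / 180.262 × 100 = 17.79%.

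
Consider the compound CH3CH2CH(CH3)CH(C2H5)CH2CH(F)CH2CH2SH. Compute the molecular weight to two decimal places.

206.36 g/mol

Atom tally by fragment:
  CH3 → C:1 H:3
  CH2 → C:1 H:2
  CH(CH3) → C:2 H:4
  CH(C2H5) → C:3 H:6
  CH2 → C:1 H:2
  CH(F) → C:1 H:1 F:1
  CH2 → C:1 H:2
  CH2SH → C:1 H:3 S:1
Element totals:
  C: 11
  H: 23
  F: 1
  S: 1
Molecular formula: C11H23FS.
  M = 11(12.011) + 23(1.008) + 18.998 + 32.06
    = 132.121 + 23.184 + 18.998 + 32.060 = 206.363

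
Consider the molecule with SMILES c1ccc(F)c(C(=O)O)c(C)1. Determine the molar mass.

Atom tally by fragment:
  benzene ring core → C:6 H:6
  (− 3 ring H displaced by substituents)
  + F → F:1
  + COOH → C:1 H:1 O:2
  + CH3 → C:1 H:3
Element totals:
  C: 8
  H: 7
  F: 1
  O: 2
Molecular formula: C8H7FO2.
  M = 8(12.011) + 7(1.008) + 18.998 + 2(15.999)
    = 96.088 + 7.056 + 18.998 + 31.998 = 154.140

154.14 g/mol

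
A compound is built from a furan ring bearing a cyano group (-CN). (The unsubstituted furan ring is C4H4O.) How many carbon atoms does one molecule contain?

5

Atom tally by fragment:
  furan ring core → C:4 H:4 O:1
  (− 1 ring H displaced by substituents)
  + CN → C:1 N:1
Element totals:
  C: 5
  H: 3
  N: 1
  O: 1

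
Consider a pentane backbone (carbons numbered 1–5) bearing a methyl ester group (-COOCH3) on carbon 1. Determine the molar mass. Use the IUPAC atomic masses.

130.19 g/mol

Atom tally by fragment:
  CH3OOCCH2 → C:3 H:5 O:2
  CH2 → C:1 H:2
  CH2 → C:1 H:2
  CH2 → C:1 H:2
  CH3 → C:1 H:3
Element totals:
  C: 7
  H: 14
  O: 2
Molecular formula: C7H14O2.
  M = 7(12.011) + 14(1.008) + 2(15.999)
    = 84.077 + 14.112 + 31.998 = 130.187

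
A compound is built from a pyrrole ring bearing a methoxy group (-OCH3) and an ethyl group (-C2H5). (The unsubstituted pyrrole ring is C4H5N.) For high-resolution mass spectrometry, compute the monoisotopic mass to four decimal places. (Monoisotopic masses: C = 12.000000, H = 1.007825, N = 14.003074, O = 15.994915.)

125.0841

Atom tally by fragment:
  pyrrole ring core → C:4 H:5 N:1
  (− 2 ring H displaced by substituents)
  + OCH3 → C:1 H:3 O:1
  + C2H5 → C:2 H:5
Element totals:
  C: 7
  H: 11
  N: 1
  O: 1
Molecular formula: C7H11NO.
  M = 7(12.0) + 11(1.007825) + 14.003074 + 15.994915
    = 84.000000 + 11.086075 + 14.003074 + 15.994915 = 125.084064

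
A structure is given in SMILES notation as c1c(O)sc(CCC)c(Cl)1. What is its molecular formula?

Atom tally by fragment:
  thiophene ring core → C:4 H:4 S:1
  (− 3 ring H displaced by substituents)
  + OH → O:1 H:1
  + CH2CH2CH3 → C:3 H:7
  + Cl → Cl:1
Element totals:
  C: 7
  H: 9
  Cl: 1
  O: 1
  S: 1

C7H9ClOS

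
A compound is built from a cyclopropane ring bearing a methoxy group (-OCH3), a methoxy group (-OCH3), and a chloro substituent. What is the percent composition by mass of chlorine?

25.96%

Atom tally by fragment:
  cyclopropane ring core → C:3 H:6
  (− 3 ring H displaced by substituents)
  + OCH3 → C:1 H:3 O:1
  + OCH3 → C:1 H:3 O:1
  + Cl → Cl:1
Element totals:
  C: 5
  H: 9
  Cl: 1
  O: 2
Molecular formula: C5H9ClO2.
Molar mass = 136.575 g/mol.
Mass from Cl: 1 × 35.45 = 35.450 g/mol.
%Cl = 35.450 / 136.575 × 100 = 25.96%.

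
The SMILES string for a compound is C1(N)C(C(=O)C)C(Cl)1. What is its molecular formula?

C5H8ClNO

Atom tally by fragment:
  cyclopropane ring core → C:3 H:6
  (− 3 ring H displaced by substituents)
  + NH2 → N:1 H:2
  + COCH3 → C:2 H:3 O:1
  + Cl → Cl:1
Element totals:
  C: 5
  H: 8
  Cl: 1
  N: 1
  O: 1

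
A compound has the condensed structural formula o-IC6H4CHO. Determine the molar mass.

232.02 g/mol

Atom tally by fragment:
  benzene ring core → C:6 H:6
  (− 2 ring H displaced by substituents)
  + I → I:1
  + CHO → C:1 H:1 O:1
Element totals:
  C: 7
  H: 5
  I: 1
  O: 1
Molecular formula: C7H5IO.
  M = 7(12.011) + 5(1.008) + 126.904 + 15.999
    = 84.077 + 5.040 + 126.904 + 15.999 = 232.020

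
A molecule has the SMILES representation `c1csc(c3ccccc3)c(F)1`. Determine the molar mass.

Atom tally by fragment:
  thiophene ring core → C:4 H:4 S:1
  (− 2 ring H displaced by substituents)
  + C6H5 → C:6 H:5
  + F → F:1
Element totals:
  C: 10
  H: 7
  F: 1
  S: 1
Molecular formula: C10H7FS.
  M = 10(12.011) + 7(1.008) + 18.998 + 32.06
    = 120.110 + 7.056 + 18.998 + 32.060 = 178.224

178.22 g/mol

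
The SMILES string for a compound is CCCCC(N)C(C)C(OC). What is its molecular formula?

Atom tally by fragment:
  CH3 → C:1 H:3
  CH2 → C:1 H:2
  CH2 → C:1 H:2
  CH2 → C:1 H:2
  CH(NH2) → C:1 H:3 N:1
  CH(CH3) → C:2 H:4
  CH2OCH3 → C:2 H:5 O:1
Element totals:
  C: 9
  H: 21
  N: 1
  O: 1

C9H21NO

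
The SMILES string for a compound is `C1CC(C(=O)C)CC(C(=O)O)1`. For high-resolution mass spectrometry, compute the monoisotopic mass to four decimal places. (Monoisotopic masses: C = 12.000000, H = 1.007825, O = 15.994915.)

156.0786

Atom tally by fragment:
  cyclopentane ring core → C:5 H:10
  (− 2 ring H displaced by substituents)
  + COCH3 → C:2 H:3 O:1
  + COOH → C:1 H:1 O:2
Element totals:
  C: 8
  H: 12
  O: 3
Molecular formula: C8H12O3.
  M = 8(12.0) + 12(1.007825) + 3(15.994915)
    = 96.000000 + 12.093900 + 47.984745 = 156.078645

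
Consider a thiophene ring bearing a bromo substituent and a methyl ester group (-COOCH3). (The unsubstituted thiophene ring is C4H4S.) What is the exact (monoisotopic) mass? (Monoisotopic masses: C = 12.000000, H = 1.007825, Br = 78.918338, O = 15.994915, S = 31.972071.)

Atom tally by fragment:
  thiophene ring core → C:4 H:4 S:1
  (− 2 ring H displaced by substituents)
  + Br → Br:1
  + COOCH3 → C:2 H:3 O:2
Element totals:
  C: 6
  H: 5
  Br: 1
  O: 2
  S: 1
Molecular formula: C6H5BrO2S.
  M = 6(12.0) + 5(1.007825) + 78.918338 + 2(15.994915) + 31.972071
    = 72.000000 + 5.039125 + 78.918338 + 31.989830 + 31.972071 = 219.919364

219.9194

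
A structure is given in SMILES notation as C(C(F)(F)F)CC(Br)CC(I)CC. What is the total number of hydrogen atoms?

Atom tally by fragment:
  F3CCH2 → C:2 H:2 F:3
  CH2 → C:1 H:2
  CH(Br) → C:1 H:1 Br:1
  CH2 → C:1 H:2
  CH(I) → C:1 H:1 I:1
  CH2 → C:1 H:2
  CH3 → C:1 H:3
Element totals:
  C: 8
  H: 13
  Br: 1
  F: 3
  I: 1

13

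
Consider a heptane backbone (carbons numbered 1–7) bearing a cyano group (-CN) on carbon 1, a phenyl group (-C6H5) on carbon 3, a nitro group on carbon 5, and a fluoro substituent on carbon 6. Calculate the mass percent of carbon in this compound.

Atom tally by fragment:
  NCCH2 → C:2 H:2 N:1
  CH2 → C:1 H:2
  CH(C6H5) → C:7 H:6
  CH2 → C:1 H:2
  CH(NO2) → C:1 H:1 N:1 O:2
  CH(F) → C:1 H:1 F:1
  CH3 → C:1 H:3
Element totals:
  C: 14
  H: 17
  F: 1
  N: 2
  O: 2
Molecular formula: C14H17FN2O2.
Molar mass = 264.300 g/mol.
Mass from C: 14 × 12.011 = 168.154 g/mol.
%C = 168.154 / 264.300 × 100 = 63.62%.

63.62%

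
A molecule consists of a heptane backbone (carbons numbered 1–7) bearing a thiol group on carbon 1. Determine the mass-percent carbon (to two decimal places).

63.57%

Atom tally by fragment:
  HSCH2 → C:1 H:3 S:1
  CH2 → C:1 H:2
  CH2 → C:1 H:2
  CH2 → C:1 H:2
  CH2 → C:1 H:2
  CH2 → C:1 H:2
  CH3 → C:1 H:3
Element totals:
  C: 7
  H: 16
  S: 1
Molecular formula: C7H16S.
Molar mass = 132.265 g/mol.
Mass from C: 7 × 12.011 = 84.077 g/mol.
%C = 84.077 / 132.265 × 100 = 63.57%.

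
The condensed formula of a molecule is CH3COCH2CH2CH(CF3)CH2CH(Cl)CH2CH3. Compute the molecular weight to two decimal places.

244.68 g/mol

Element totals:
  C: 10
  H: 16
  Cl: 1
  F: 3
  O: 1
Molecular formula: C10H16ClF3O.
  M = 10(12.011) + 16(1.008) + 35.45 + 3(18.998) + 15.999
    = 120.110 + 16.128 + 35.450 + 56.994 + 15.999 = 244.681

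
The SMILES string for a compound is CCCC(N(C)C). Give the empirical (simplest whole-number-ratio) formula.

Atom tally by fragment:
  CH3 → C:1 H:3
  CH2 → C:1 H:2
  CH2 → C:1 H:2
  CH2N(CH3)2 → C:3 H:8 N:1
Element totals:
  C: 6
  H: 15
  N: 1
Molecular formula: C6H15N.
gcd of subscripts (6, 15, 1) = 1, so the empirical formula equals the molecular formula.

C6H15N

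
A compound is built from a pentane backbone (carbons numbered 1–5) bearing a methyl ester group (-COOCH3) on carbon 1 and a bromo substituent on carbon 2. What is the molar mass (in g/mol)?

Atom tally by fragment:
  CH3OOCCH2 → C:3 H:5 O:2
  CH(Br) → C:1 H:1 Br:1
  CH2 → C:1 H:2
  CH2 → C:1 H:2
  CH3 → C:1 H:3
Element totals:
  C: 7
  H: 13
  Br: 1
  O: 2
Molecular formula: C7H13BrO2.
  M = 7(12.011) + 13(1.008) + 79.904 + 2(15.999)
    = 84.077 + 13.104 + 79.904 + 31.998 = 209.083

209.08 g/mol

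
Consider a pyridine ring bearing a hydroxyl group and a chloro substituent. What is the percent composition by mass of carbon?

46.36%

Atom tally by fragment:
  pyridine ring core → C:5 H:5 N:1
  (− 2 ring H displaced by substituents)
  + OH → O:1 H:1
  + Cl → Cl:1
Element totals:
  C: 5
  H: 4
  Cl: 1
  N: 1
  O: 1
Molecular formula: C5H4ClNO.
Molar mass = 129.543 g/mol.
Mass from C: 5 × 12.011 = 60.055 g/mol.
%C = 60.055 / 129.543 × 100 = 46.36%.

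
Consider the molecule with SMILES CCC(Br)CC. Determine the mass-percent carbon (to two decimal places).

Atom tally by fragment:
  CH3 → C:1 H:3
  CH2 → C:1 H:2
  CH(Br) → C:1 H:1 Br:1
  CH2 → C:1 H:2
  CH3 → C:1 H:3
Element totals:
  C: 5
  H: 11
  Br: 1
Molecular formula: C5H11Br.
Molar mass = 151.047 g/mol.
Mass from C: 5 × 12.011 = 60.055 g/mol.
%C = 60.055 / 151.047 × 100 = 39.76%.

39.76%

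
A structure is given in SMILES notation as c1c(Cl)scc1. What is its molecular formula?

Atom tally by fragment:
  thiophene ring core → C:4 H:4 S:1
  (− 1 ring H displaced by substituents)
  + Cl → Cl:1
Element totals:
  C: 4
  H: 3
  Cl: 1
  S: 1

C4H3ClS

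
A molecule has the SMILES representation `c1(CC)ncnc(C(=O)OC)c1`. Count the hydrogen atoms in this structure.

Atom tally by fragment:
  pyrimidine ring core → C:4 H:4 N:2
  (− 2 ring H displaced by substituents)
  + C2H5 → C:2 H:5
  + COOCH3 → C:2 H:3 O:2
Element totals:
  C: 8
  H: 10
  N: 2
  O: 2

10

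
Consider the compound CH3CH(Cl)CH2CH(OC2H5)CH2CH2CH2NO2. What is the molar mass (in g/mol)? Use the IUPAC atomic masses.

223.70 g/mol

Element totals:
  C: 9
  H: 18
  Cl: 1
  N: 1
  O: 3
Molecular formula: C9H18ClNO3.
  M = 9(12.011) + 18(1.008) + 35.45 + 14.007 + 3(15.999)
    = 108.099 + 18.144 + 35.450 + 14.007 + 47.997 = 223.697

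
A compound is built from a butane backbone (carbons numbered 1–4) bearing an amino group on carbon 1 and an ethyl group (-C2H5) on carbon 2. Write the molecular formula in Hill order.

Atom tally by fragment:
  H2NCH2 → C:1 H:4 N:1
  CH(C2H5) → C:3 H:6
  CH2 → C:1 H:2
  CH3 → C:1 H:3
Element totals:
  C: 6
  H: 15
  N: 1

C6H15N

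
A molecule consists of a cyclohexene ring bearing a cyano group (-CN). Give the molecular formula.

Atom tally by fragment:
  cyclohexene ring core → C:6 H:10
  (− 1 ring H displaced by substituents)
  + CN → C:1 N:1
Element totals:
  C: 7
  H: 9
  N: 1

C7H9N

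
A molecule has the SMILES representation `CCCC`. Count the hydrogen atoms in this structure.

Atom tally by fragment:
  CH3 → C:1 H:3
  CH2 → C:1 H:2
  CH2 → C:1 H:2
  CH3 → C:1 H:3
Element totals:
  C: 4
  H: 10

10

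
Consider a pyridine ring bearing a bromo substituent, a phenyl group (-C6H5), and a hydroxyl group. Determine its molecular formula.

C11H8BrNO

Atom tally by fragment:
  pyridine ring core → C:5 H:5 N:1
  (− 3 ring H displaced by substituents)
  + Br → Br:1
  + C6H5 → C:6 H:5
  + OH → O:1 H:1
Element totals:
  C: 11
  H: 8
  Br: 1
  N: 1
  O: 1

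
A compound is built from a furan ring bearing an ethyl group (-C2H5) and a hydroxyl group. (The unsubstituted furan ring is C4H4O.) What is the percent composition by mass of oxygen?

28.54%

Atom tally by fragment:
  furan ring core → C:4 H:4 O:1
  (− 2 ring H displaced by substituents)
  + C2H5 → C:2 H:5
  + OH → O:1 H:1
Element totals:
  C: 6
  H: 8
  O: 2
Molecular formula: C6H8O2.
Molar mass = 112.128 g/mol.
Mass from O: 2 × 15.999 = 31.998 g/mol.
%O = 31.998 / 112.128 × 100 = 28.54%.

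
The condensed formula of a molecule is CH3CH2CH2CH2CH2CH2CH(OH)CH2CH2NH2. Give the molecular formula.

Element totals:
  C: 9
  H: 21
  N: 1
  O: 1

C9H21NO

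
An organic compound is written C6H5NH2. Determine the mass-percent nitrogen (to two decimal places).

15.04%

Element totals:
  C: 6
  H: 7
  N: 1
Molecular formula: C6H7N.
Molar mass = 93.129 g/mol.
Mass from N: 1 × 14.007 = 14.007 g/mol.
%N = 14.007 / 93.129 × 100 = 15.04%.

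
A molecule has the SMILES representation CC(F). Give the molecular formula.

C2H5F

Atom tally by fragment:
  CH3 → C:1 H:3
  CH2F → C:1 H:2 F:1
Element totals:
  C: 2
  H: 5
  F: 1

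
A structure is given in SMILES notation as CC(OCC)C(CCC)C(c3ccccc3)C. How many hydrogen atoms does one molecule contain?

Atom tally by fragment:
  CH3 → C:1 H:3
  CH(OC2H5) → C:3 H:6 O:1
  CH(CH2CH2CH3) → C:4 H:8
  CH(C6H5) → C:7 H:6
  CH3 → C:1 H:3
Element totals:
  C: 16
  H: 26
  O: 1

26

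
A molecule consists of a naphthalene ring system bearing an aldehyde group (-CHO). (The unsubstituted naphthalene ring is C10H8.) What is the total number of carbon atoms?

Atom tally by fragment:
  naphthalene ring system core → C:10 H:8
  (− 1 ring H displaced by substituents)
  + CHO → C:1 H:1 O:1
Element totals:
  C: 11
  H: 8
  O: 1

11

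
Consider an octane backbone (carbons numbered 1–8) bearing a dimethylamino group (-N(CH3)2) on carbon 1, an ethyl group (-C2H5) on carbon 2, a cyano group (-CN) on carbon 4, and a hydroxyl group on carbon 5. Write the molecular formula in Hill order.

C13H26N2O

Atom tally by fragment:
  (CH3)2NCH2 → C:3 H:8 N:1
  CH(C2H5) → C:3 H:6
  CH2 → C:1 H:2
  CH(CN) → C:2 H:1 N:1
  CH(OH) → C:1 H:2 O:1
  CH2 → C:1 H:2
  CH2 → C:1 H:2
  CH3 → C:1 H:3
Element totals:
  C: 13
  H: 26
  N: 2
  O: 1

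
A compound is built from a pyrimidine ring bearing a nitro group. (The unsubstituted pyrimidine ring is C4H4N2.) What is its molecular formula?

Atom tally by fragment:
  pyrimidine ring core → C:4 H:4 N:2
  (− 1 ring H displaced by substituents)
  + NO2 → N:1 O:2
Element totals:
  C: 4
  H: 3
  N: 3
  O: 2

C4H3N3O2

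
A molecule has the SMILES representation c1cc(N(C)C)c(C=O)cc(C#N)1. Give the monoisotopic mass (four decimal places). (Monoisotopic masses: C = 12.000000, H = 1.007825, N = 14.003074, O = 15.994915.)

Atom tally by fragment:
  benzene ring core → C:6 H:6
  (− 3 ring H displaced by substituents)
  + N(CH3)2 → N:1 C:2 H:6
  + CHO → C:1 H:1 O:1
  + CN → C:1 N:1
Element totals:
  C: 10
  H: 10
  N: 2
  O: 1
Molecular formula: C10H10N2O.
  M = 10(12.0) + 10(1.007825) + 2(14.003074) + 15.994915
    = 120.000000 + 10.078250 + 28.006148 + 15.994915 = 174.079313

174.0793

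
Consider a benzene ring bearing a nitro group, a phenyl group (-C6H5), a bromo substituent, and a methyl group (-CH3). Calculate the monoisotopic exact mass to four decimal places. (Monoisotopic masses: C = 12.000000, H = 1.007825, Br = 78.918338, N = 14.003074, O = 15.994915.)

290.9895

Atom tally by fragment:
  benzene ring core → C:6 H:6
  (− 4 ring H displaced by substituents)
  + NO2 → N:1 O:2
  + C6H5 → C:6 H:5
  + Br → Br:1
  + CH3 → C:1 H:3
Element totals:
  C: 13
  H: 10
  Br: 1
  N: 1
  O: 2
Molecular formula: C13H10BrNO2.
  M = 13(12.0) + 10(1.007825) + 78.918338 + 14.003074 + 2(15.994915)
    = 156.000000 + 10.078250 + 78.918338 + 14.003074 + 31.989830 = 290.989492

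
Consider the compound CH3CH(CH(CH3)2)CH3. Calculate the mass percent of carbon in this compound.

Atom tally by fragment:
  CH3 → C:1 H:3
  CH(CH(CH3)2) → C:4 H:8
  CH3 → C:1 H:3
Element totals:
  C: 6
  H: 14
Molecular formula: C6H14.
Molar mass = 86.178 g/mol.
Mass from C: 6 × 12.011 = 72.066 g/mol.
%C = 72.066 / 86.178 × 100 = 83.62%.

83.62%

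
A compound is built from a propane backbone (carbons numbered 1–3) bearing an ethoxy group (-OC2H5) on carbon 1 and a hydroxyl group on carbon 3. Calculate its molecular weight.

104.15 g/mol

Atom tally by fragment:
  C2H5OCH2 → C:3 H:7 O:1
  CH2 → C:1 H:2
  CH2OH → C:1 H:3 O:1
Element totals:
  C: 5
  H: 12
  O: 2
Molecular formula: C5H12O2.
  M = 5(12.011) + 12(1.008) + 2(15.999)
    = 60.055 + 12.096 + 31.998 = 104.149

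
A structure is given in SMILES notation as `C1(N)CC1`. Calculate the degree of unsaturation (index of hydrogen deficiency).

Atom tally by fragment:
  cyclopropane ring core → C:3 H:6
  (− 1 ring H displaced by substituents)
  + NH2 → N:1 H:2
Element totals:
  C: 3
  H: 7
  N: 1
Molecular formula: C3H7N.
DoU = (2C + 2 + N − H − X) / 2 = (2·3 + 2 + 1 − 7 − 0) / 2 = 1.

1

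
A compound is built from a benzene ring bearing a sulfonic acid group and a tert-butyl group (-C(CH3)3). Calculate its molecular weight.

214.28 g/mol

Atom tally by fragment:
  benzene ring core → C:6 H:6
  (− 2 ring H displaced by substituents)
  + SO3H → S:1 O:3 H:1
  + C(CH3)3 → C:4 H:9
Element totals:
  C: 10
  H: 14
  O: 3
  S: 1
Molecular formula: C10H14O3S.
  M = 10(12.011) + 14(1.008) + 3(15.999) + 32.06
    = 120.110 + 14.112 + 47.997 + 32.060 = 214.279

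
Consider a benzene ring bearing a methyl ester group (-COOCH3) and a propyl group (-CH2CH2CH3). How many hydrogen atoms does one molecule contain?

Atom tally by fragment:
  benzene ring core → C:6 H:6
  (− 2 ring H displaced by substituents)
  + COOCH3 → C:2 H:3 O:2
  + CH2CH2CH3 → C:3 H:7
Element totals:
  C: 11
  H: 14
  O: 2

14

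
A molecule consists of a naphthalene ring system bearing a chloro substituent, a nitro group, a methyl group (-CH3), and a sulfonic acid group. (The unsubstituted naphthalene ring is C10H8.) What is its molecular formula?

Atom tally by fragment:
  naphthalene ring system core → C:10 H:8
  (− 4 ring H displaced by substituents)
  + Cl → Cl:1
  + NO2 → N:1 O:2
  + CH3 → C:1 H:3
  + SO3H → S:1 O:3 H:1
Element totals:
  C: 11
  H: 8
  Cl: 1
  N: 1
  O: 5
  S: 1

C11H8ClNO5S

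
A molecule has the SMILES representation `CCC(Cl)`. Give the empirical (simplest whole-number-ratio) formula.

Atom tally by fragment:
  CH3 → C:1 H:3
  CH2 → C:1 H:2
  CH2Cl → C:1 H:2 Cl:1
Element totals:
  C: 3
  H: 7
  Cl: 1
Molecular formula: C3H7Cl.
gcd of subscripts (3, 1, 7) = 1, so the empirical formula equals the molecular formula.

C3H7Cl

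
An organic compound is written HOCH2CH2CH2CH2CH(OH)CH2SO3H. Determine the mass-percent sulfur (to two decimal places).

Element totals:
  C: 6
  H: 14
  O: 5
  S: 1
Molecular formula: C6H14O5S.
Molar mass = 198.233 g/mol.
Mass from S: 1 × 32.06 = 32.060 g/mol.
%S = 32.060 / 198.233 × 100 = 16.17%.

16.17%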